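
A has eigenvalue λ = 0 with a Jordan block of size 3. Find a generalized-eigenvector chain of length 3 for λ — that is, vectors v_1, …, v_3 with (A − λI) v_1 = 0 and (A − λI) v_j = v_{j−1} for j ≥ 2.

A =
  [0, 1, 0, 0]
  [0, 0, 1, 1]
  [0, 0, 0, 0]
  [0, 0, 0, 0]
A Jordan chain for λ = 0 of length 3:
v_1 = (1, 0, 0, 0)ᵀ
v_2 = (0, 1, 0, 0)ᵀ
v_3 = (0, 0, 1, 0)ᵀ

Let N = A − (0)·I. We want v_3 with N^3 v_3 = 0 but N^2 v_3 ≠ 0; then v_{j-1} := N · v_j for j = 3, …, 2.

Pick v_3 = (0, 0, 1, 0)ᵀ.
Then v_2 = N · v_3 = (0, 1, 0, 0)ᵀ.
Then v_1 = N · v_2 = (1, 0, 0, 0)ᵀ.

Sanity check: (A − (0)·I) v_1 = (0, 0, 0, 0)ᵀ = 0. ✓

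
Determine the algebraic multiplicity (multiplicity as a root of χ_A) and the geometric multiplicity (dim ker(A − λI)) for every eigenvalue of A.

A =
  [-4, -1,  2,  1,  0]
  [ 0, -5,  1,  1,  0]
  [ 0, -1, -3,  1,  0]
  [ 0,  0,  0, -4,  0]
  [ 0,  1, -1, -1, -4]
λ = -4: alg = 5, geom = 3

Step 1 — factor the characteristic polynomial to read off the algebraic multiplicities:
  χ_A(x) = (x + 4)^5

Step 2 — compute geometric multiplicities via the rank-nullity identity g(λ) = n − rank(A − λI):
  rank(A − (-4)·I) = 2, so dim ker(A − (-4)·I) = n − 2 = 3

Summary:
  λ = -4: algebraic multiplicity = 5, geometric multiplicity = 3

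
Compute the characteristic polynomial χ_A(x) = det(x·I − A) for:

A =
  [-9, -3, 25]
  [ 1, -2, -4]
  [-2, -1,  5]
x^3 + 6*x^2 + 12*x + 8

Expanding det(x·I − A) (e.g. by cofactor expansion or by noting that A is similar to its Jordan form J, which has the same characteristic polynomial as A) gives
  χ_A(x) = x^3 + 6*x^2 + 12*x + 8
which factors as (x + 2)^3. The eigenvalues (with algebraic multiplicities) are λ = -2 with multiplicity 3.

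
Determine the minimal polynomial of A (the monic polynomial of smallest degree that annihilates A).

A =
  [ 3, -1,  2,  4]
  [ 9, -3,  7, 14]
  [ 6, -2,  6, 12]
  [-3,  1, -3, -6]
x^3

The characteristic polynomial is χ_A(x) = x^4, so the eigenvalues are known. The minimal polynomial is
  m_A(x) = Π_λ (x − λ)^{k_λ}
where k_λ is the size of the *largest* Jordan block for λ (equivalently, the smallest k with (A − λI)^k v = 0 for every generalised eigenvector v of λ).

  λ = 0: largest Jordan block has size 3, contributing (x − 0)^3

So m_A(x) = x^3 = x^3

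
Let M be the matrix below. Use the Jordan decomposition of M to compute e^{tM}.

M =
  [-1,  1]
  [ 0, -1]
e^{tM} =
  [exp(-t), t*exp(-t)]
  [0, exp(-t)]

Strategy: write M = P · J · P⁻¹ where J is a Jordan canonical form, so e^{tM} = P · e^{tJ} · P⁻¹, and e^{tJ} can be computed block-by-block.

M has Jordan form
J =
  [-1,  1]
  [ 0, -1]
(up to reordering of blocks).

Per-block formulas:
  For a 2×2 Jordan block J_2(-1): exp(t · J_2(-1)) = e^(-1t)·(I + t·N), where N is the 2×2 nilpotent shift.

After assembling e^{tJ} and conjugating by P, we get:

e^{tM} =
  [exp(-t), t*exp(-t)]
  [0, exp(-t)]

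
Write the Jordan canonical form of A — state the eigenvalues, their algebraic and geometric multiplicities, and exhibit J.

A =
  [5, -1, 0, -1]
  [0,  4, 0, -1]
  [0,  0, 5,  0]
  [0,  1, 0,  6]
J_2(5) ⊕ J_1(5) ⊕ J_1(5)

The characteristic polynomial is
  det(x·I − A) = x^4 - 20*x^3 + 150*x^2 - 500*x + 625 = (x - 5)^4

Eigenvalues and multiplicities (the geometric multiplicity of λ is n − rank(A − λI), which equals the number of Jordan blocks for λ):
  λ = 5: algebraic multiplicity = 4, geometric multiplicity = 3

Determining the block sizes for each eigenvalue:
  λ = 5: 3 blocks summing to 4 forces exactly one block of size 2 and the rest size 1 → block sizes [2, 1, 1]

Assembling the blocks gives a Jordan form
J =
  [5, 1, 0, 0]
  [0, 5, 0, 0]
  [0, 0, 5, 0]
  [0, 0, 0, 5]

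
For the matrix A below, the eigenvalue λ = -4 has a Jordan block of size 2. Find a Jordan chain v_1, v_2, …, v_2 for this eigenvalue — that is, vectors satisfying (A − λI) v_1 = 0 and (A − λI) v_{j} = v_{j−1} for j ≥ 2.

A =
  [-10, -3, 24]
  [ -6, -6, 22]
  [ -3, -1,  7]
A Jordan chain for λ = -4 of length 2:
v_1 = (-3, -2, -1)ᵀ
v_2 = (0, 1, 0)ᵀ

Let N = A − (-4)·I. We want v_2 with N^2 v_2 = 0 but N^1 v_2 ≠ 0; then v_{j-1} := N · v_j for j = 2, …, 2.

Pick v_2 = (0, 1, 0)ᵀ.
Then v_1 = N · v_2 = (-3, -2, -1)ᵀ.

Sanity check: (A − (-4)·I) v_1 = (0, 0, 0)ᵀ = 0. ✓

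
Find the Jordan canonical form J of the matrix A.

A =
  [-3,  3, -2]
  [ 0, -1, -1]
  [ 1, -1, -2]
J_3(-2)

The characteristic polynomial is
  det(x·I − A) = x^3 + 6*x^2 + 12*x + 8 = (x + 2)^3

Eigenvalues and multiplicities (the geometric multiplicity of λ is n − rank(A − λI), which equals the number of Jordan blocks for λ):
  λ = -2: algebraic multiplicity = 3, geometric multiplicity = 1

Determining the block sizes for each eigenvalue:
  λ = -2: one block (gm = 1), so the single block has size am = 3 → block sizes [3]

Assembling the blocks gives a Jordan form
J =
  [-2,  1,  0]
  [ 0, -2,  1]
  [ 0,  0, -2]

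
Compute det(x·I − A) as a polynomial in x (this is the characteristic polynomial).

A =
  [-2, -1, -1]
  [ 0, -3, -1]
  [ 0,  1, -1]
x^3 + 6*x^2 + 12*x + 8

Expanding det(x·I − A) (e.g. by cofactor expansion or by noting that A is similar to its Jordan form J, which has the same characteristic polynomial as A) gives
  χ_A(x) = x^3 + 6*x^2 + 12*x + 8
which factors as (x + 2)^3. The eigenvalues (with algebraic multiplicities) are λ = -2 with multiplicity 3.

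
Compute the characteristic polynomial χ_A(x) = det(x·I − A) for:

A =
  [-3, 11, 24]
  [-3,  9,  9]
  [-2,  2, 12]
x^3 - 18*x^2 + 108*x - 216

Expanding det(x·I − A) (e.g. by cofactor expansion or by noting that A is similar to its Jordan form J, which has the same characteristic polynomial as A) gives
  χ_A(x) = x^3 - 18*x^2 + 108*x - 216
which factors as (x - 6)^3. The eigenvalues (with algebraic multiplicities) are λ = 6 with multiplicity 3.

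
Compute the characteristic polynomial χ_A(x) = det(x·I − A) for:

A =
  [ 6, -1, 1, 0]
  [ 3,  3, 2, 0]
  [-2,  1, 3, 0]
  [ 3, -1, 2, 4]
x^4 - 16*x^3 + 96*x^2 - 256*x + 256

Expanding det(x·I − A) (e.g. by cofactor expansion or by noting that A is similar to its Jordan form J, which has the same characteristic polynomial as A) gives
  χ_A(x) = x^4 - 16*x^3 + 96*x^2 - 256*x + 256
which factors as (x - 4)^4. The eigenvalues (with algebraic multiplicities) are λ = 4 with multiplicity 4.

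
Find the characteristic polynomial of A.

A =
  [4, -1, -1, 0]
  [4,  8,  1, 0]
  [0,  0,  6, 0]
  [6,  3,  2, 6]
x^4 - 24*x^3 + 216*x^2 - 864*x + 1296

Expanding det(x·I − A) (e.g. by cofactor expansion or by noting that A is similar to its Jordan form J, which has the same characteristic polynomial as A) gives
  χ_A(x) = x^4 - 24*x^3 + 216*x^2 - 864*x + 1296
which factors as (x - 6)^4. The eigenvalues (with algebraic multiplicities) are λ = 6 with multiplicity 4.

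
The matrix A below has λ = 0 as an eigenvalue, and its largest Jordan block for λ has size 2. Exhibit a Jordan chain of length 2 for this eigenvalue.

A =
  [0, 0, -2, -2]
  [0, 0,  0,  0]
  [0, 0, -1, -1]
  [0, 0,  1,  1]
A Jordan chain for λ = 0 of length 2:
v_1 = (-2, 0, -1, 1)ᵀ
v_2 = (0, 0, 1, 0)ᵀ

Let N = A − (0)·I. We want v_2 with N^2 v_2 = 0 but N^1 v_2 ≠ 0; then v_{j-1} := N · v_j for j = 2, …, 2.

Pick v_2 = (0, 0, 1, 0)ᵀ.
Then v_1 = N · v_2 = (-2, 0, -1, 1)ᵀ.

Sanity check: (A − (0)·I) v_1 = (0, 0, 0, 0)ᵀ = 0. ✓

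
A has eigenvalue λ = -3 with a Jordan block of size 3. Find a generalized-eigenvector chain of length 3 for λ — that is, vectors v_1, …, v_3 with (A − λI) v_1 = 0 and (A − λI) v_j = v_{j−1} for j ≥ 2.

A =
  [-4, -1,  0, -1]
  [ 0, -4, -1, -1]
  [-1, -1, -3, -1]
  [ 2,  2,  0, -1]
A Jordan chain for λ = -3 of length 3:
v_1 = (-1, -1, -1, 2)ᵀ
v_2 = (-1, 0, -1, 2)ᵀ
v_3 = (1, 0, 0, 0)ᵀ

Let N = A − (-3)·I. We want v_3 with N^3 v_3 = 0 but N^2 v_3 ≠ 0; then v_{j-1} := N · v_j for j = 3, …, 2.

Pick v_3 = (1, 0, 0, 0)ᵀ.
Then v_2 = N · v_3 = (-1, 0, -1, 2)ᵀ.
Then v_1 = N · v_2 = (-1, -1, -1, 2)ᵀ.

Sanity check: (A − (-3)·I) v_1 = (0, 0, 0, 0)ᵀ = 0. ✓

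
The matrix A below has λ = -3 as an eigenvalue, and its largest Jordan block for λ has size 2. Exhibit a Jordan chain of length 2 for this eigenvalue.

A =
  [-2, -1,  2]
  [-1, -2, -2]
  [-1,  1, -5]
A Jordan chain for λ = -3 of length 2:
v_1 = (1, -1, -1)ᵀ
v_2 = (1, 0, 0)ᵀ

Let N = A − (-3)·I. We want v_2 with N^2 v_2 = 0 but N^1 v_2 ≠ 0; then v_{j-1} := N · v_j for j = 2, …, 2.

Pick v_2 = (1, 0, 0)ᵀ.
Then v_1 = N · v_2 = (1, -1, -1)ᵀ.

Sanity check: (A − (-3)·I) v_1 = (0, 0, 0)ᵀ = 0. ✓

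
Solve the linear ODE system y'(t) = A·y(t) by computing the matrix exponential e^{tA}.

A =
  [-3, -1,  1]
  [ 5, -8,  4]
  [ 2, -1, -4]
e^{tA} =
  [t^2*exp(-5*t)/2 + 2*t*exp(-5*t) + exp(-5*t), -t*exp(-5*t), -t^2*exp(-5*t)/2 + t*exp(-5*t)]
  [3*t^2*exp(-5*t)/2 + 5*t*exp(-5*t), -3*t*exp(-5*t) + exp(-5*t), -3*t^2*exp(-5*t)/2 + 4*t*exp(-5*t)]
  [t^2*exp(-5*t)/2 + 2*t*exp(-5*t), -t*exp(-5*t), -t^2*exp(-5*t)/2 + t*exp(-5*t) + exp(-5*t)]

Strategy: write A = P · J · P⁻¹ where J is a Jordan canonical form, so e^{tA} = P · e^{tJ} · P⁻¹, and e^{tJ} can be computed block-by-block.

A has Jordan form
J =
  [-5,  1,  0]
  [ 0, -5,  1]
  [ 0,  0, -5]
(up to reordering of blocks).

Per-block formulas:
  For a 3×3 Jordan block J_3(-5): exp(t · J_3(-5)) = e^(-5t)·(I + t·N + (t^2/2)·N^2), where N is the 3×3 nilpotent shift.

After assembling e^{tJ} and conjugating by P, we get:

e^{tA} =
  [t^2*exp(-5*t)/2 + 2*t*exp(-5*t) + exp(-5*t), -t*exp(-5*t), -t^2*exp(-5*t)/2 + t*exp(-5*t)]
  [3*t^2*exp(-5*t)/2 + 5*t*exp(-5*t), -3*t*exp(-5*t) + exp(-5*t), -3*t^2*exp(-5*t)/2 + 4*t*exp(-5*t)]
  [t^2*exp(-5*t)/2 + 2*t*exp(-5*t), -t*exp(-5*t), -t^2*exp(-5*t)/2 + t*exp(-5*t) + exp(-5*t)]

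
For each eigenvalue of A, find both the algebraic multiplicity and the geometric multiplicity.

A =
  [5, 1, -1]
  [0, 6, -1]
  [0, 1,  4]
λ = 5: alg = 3, geom = 2

Step 1 — factor the characteristic polynomial to read off the algebraic multiplicities:
  χ_A(x) = (x - 5)^3

Step 2 — compute geometric multiplicities via the rank-nullity identity g(λ) = n − rank(A − λI):
  rank(A − (5)·I) = 1, so dim ker(A − (5)·I) = n − 1 = 2

Summary:
  λ = 5: algebraic multiplicity = 3, geometric multiplicity = 2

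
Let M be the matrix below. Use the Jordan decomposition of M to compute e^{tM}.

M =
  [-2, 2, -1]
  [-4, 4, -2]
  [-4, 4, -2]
e^{tM} =
  [1 - 2*t, 2*t, -t]
  [-4*t, 4*t + 1, -2*t]
  [-4*t, 4*t, 1 - 2*t]

Strategy: write M = P · J · P⁻¹ where J is a Jordan canonical form, so e^{tM} = P · e^{tJ} · P⁻¹, and e^{tJ} can be computed block-by-block.

M has Jordan form
J =
  [0, 1, 0]
  [0, 0, 0]
  [0, 0, 0]
(up to reordering of blocks).

Per-block formulas:
  For a 1×1 block at λ = 0: exp(t · [0]) = [e^(0t)].
  For a 2×2 Jordan block J_2(0): exp(t · J_2(0)) = e^(0t)·(I + t·N), where N is the 2×2 nilpotent shift.

After assembling e^{tJ} and conjugating by P, we get:

e^{tM} =
  [1 - 2*t, 2*t, -t]
  [-4*t, 4*t + 1, -2*t]
  [-4*t, 4*t, 1 - 2*t]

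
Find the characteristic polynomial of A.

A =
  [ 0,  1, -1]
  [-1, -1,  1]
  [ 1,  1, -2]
x^3 + 3*x^2 + 3*x + 1

Expanding det(x·I − A) (e.g. by cofactor expansion or by noting that A is similar to its Jordan form J, which has the same characteristic polynomial as A) gives
  χ_A(x) = x^3 + 3*x^2 + 3*x + 1
which factors as (x + 1)^3. The eigenvalues (with algebraic multiplicities) are λ = -1 with multiplicity 3.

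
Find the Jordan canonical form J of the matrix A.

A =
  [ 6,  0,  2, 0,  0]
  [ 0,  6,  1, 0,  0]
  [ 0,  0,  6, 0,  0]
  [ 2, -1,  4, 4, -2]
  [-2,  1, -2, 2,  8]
J_3(6) ⊕ J_1(6) ⊕ J_1(6)

The characteristic polynomial is
  det(x·I − A) = x^5 - 30*x^4 + 360*x^3 - 2160*x^2 + 6480*x - 7776 = (x - 6)^5

Eigenvalues and multiplicities (the geometric multiplicity of λ is n − rank(A − λI), which equals the number of Jordan blocks for λ):
  λ = 6: algebraic multiplicity = 5, geometric multiplicity = 3

Determining the block sizes for each eigenvalue:
  λ = 6: with am = 5 and gm = 3, the partition is not yet determined (e.g. several partitions of 5 into 3 parts exist). Let N = A − (6)·I. Computing rank(N^1) = 2, rank(N^2) = 1, rank(N^3) = 0; the number of blocks of size ≥ j is rank(N^{j−1}) − rank(N^j), giving [3, 1, 1]. So we have 1 block(s) of size 3, 2 block(s) of size 1 → block sizes [3, 1, 1]

Assembling the blocks gives a Jordan form
J =
  [6, 1, 0, 0, 0]
  [0, 6, 1, 0, 0]
  [0, 0, 6, 0, 0]
  [0, 0, 0, 6, 0]
  [0, 0, 0, 0, 6]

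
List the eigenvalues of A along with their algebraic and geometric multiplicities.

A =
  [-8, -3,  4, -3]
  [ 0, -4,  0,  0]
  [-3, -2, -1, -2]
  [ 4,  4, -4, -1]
λ = -4: alg = 2, geom = 1; λ = -3: alg = 2, geom = 1

Step 1 — factor the characteristic polynomial to read off the algebraic multiplicities:
  χ_A(x) = (x + 3)^2*(x + 4)^2

Step 2 — compute geometric multiplicities via the rank-nullity identity g(λ) = n − rank(A − λI):
  rank(A − (-4)·I) = 3, so dim ker(A − (-4)·I) = n − 3 = 1
  rank(A − (-3)·I) = 3, so dim ker(A − (-3)·I) = n − 3 = 1

Summary:
  λ = -4: algebraic multiplicity = 2, geometric multiplicity = 1
  λ = -3: algebraic multiplicity = 2, geometric multiplicity = 1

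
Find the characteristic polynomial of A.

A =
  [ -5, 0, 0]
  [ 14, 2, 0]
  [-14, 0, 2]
x^3 + x^2 - 16*x + 20

Expanding det(x·I − A) (e.g. by cofactor expansion or by noting that A is similar to its Jordan form J, which has the same characteristic polynomial as A) gives
  χ_A(x) = x^3 + x^2 - 16*x + 20
which factors as (x - 2)^2*(x + 5). The eigenvalues (with algebraic multiplicities) are λ = -5 with multiplicity 1, λ = 2 with multiplicity 2.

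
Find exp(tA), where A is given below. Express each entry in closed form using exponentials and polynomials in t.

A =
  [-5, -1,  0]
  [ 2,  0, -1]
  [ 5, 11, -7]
e^{tA} =
  [-t^2*exp(-4*t)/2 - t*exp(-4*t) + exp(-4*t), -3*t^2*exp(-4*t)/2 - t*exp(-4*t), t^2*exp(-4*t)/2]
  [t^2*exp(-4*t)/2 + 2*t*exp(-4*t), 3*t^2*exp(-4*t)/2 + 4*t*exp(-4*t) + exp(-4*t), -t^2*exp(-4*t)/2 - t*exp(-4*t)]
  [t^2*exp(-4*t) + 5*t*exp(-4*t), 3*t^2*exp(-4*t) + 11*t*exp(-4*t), -t^2*exp(-4*t) - 3*t*exp(-4*t) + exp(-4*t)]

Strategy: write A = P · J · P⁻¹ where J is a Jordan canonical form, so e^{tA} = P · e^{tJ} · P⁻¹, and e^{tJ} can be computed block-by-block.

A has Jordan form
J =
  [-4,  1,  0]
  [ 0, -4,  1]
  [ 0,  0, -4]
(up to reordering of blocks).

Per-block formulas:
  For a 3×3 Jordan block J_3(-4): exp(t · J_3(-4)) = e^(-4t)·(I + t·N + (t^2/2)·N^2), where N is the 3×3 nilpotent shift.

After assembling e^{tJ} and conjugating by P, we get:

e^{tA} =
  [-t^2*exp(-4*t)/2 - t*exp(-4*t) + exp(-4*t), -3*t^2*exp(-4*t)/2 - t*exp(-4*t), t^2*exp(-4*t)/2]
  [t^2*exp(-4*t)/2 + 2*t*exp(-4*t), 3*t^2*exp(-4*t)/2 + 4*t*exp(-4*t) + exp(-4*t), -t^2*exp(-4*t)/2 - t*exp(-4*t)]
  [t^2*exp(-4*t) + 5*t*exp(-4*t), 3*t^2*exp(-4*t) + 11*t*exp(-4*t), -t^2*exp(-4*t) - 3*t*exp(-4*t) + exp(-4*t)]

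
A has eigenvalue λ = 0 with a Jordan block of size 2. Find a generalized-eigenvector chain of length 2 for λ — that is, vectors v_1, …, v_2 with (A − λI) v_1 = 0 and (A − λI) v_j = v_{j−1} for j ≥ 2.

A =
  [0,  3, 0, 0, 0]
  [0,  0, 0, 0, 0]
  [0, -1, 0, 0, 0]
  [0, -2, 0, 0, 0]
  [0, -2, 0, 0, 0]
A Jordan chain for λ = 0 of length 2:
v_1 = (3, 0, -1, -2, -2)ᵀ
v_2 = (0, 1, 0, 0, 0)ᵀ

Let N = A − (0)·I. We want v_2 with N^2 v_2 = 0 but N^1 v_2 ≠ 0; then v_{j-1} := N · v_j for j = 2, …, 2.

Pick v_2 = (0, 1, 0, 0, 0)ᵀ.
Then v_1 = N · v_2 = (3, 0, -1, -2, -2)ᵀ.

Sanity check: (A − (0)·I) v_1 = (0, 0, 0, 0, 0)ᵀ = 0. ✓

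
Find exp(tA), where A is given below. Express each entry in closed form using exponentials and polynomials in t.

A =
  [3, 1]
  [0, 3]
e^{tA} =
  [exp(3*t), t*exp(3*t)]
  [0, exp(3*t)]

Strategy: write A = P · J · P⁻¹ where J is a Jordan canonical form, so e^{tA} = P · e^{tJ} · P⁻¹, and e^{tJ} can be computed block-by-block.

A has Jordan form
J =
  [3, 1]
  [0, 3]
(up to reordering of blocks).

Per-block formulas:
  For a 2×2 Jordan block J_2(3): exp(t · J_2(3)) = e^(3t)·(I + t·N), where N is the 2×2 nilpotent shift.

After assembling e^{tJ} and conjugating by P, we get:

e^{tA} =
  [exp(3*t), t*exp(3*t)]
  [0, exp(3*t)]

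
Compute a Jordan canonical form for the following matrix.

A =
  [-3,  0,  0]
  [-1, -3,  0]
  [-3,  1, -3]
J_3(-3)

The characteristic polynomial is
  det(x·I − A) = x^3 + 9*x^2 + 27*x + 27 = (x + 3)^3

Eigenvalues and multiplicities (the geometric multiplicity of λ is n − rank(A − λI), which equals the number of Jordan blocks for λ):
  λ = -3: algebraic multiplicity = 3, geometric multiplicity = 1

Determining the block sizes for each eigenvalue:
  λ = -3: one block (gm = 1), so the single block has size am = 3 → block sizes [3]

Assembling the blocks gives a Jordan form
J =
  [-3,  1,  0]
  [ 0, -3,  1]
  [ 0,  0, -3]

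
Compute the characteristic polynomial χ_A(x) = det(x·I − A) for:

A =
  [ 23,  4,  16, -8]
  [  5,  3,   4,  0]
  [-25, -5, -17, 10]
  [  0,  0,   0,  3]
x^4 - 12*x^3 + 54*x^2 - 108*x + 81

Expanding det(x·I − A) (e.g. by cofactor expansion or by noting that A is similar to its Jordan form J, which has the same characteristic polynomial as A) gives
  χ_A(x) = x^4 - 12*x^3 + 54*x^2 - 108*x + 81
which factors as (x - 3)^4. The eigenvalues (with algebraic multiplicities) are λ = 3 with multiplicity 4.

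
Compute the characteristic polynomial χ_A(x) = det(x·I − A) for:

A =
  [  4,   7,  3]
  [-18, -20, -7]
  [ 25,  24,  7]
x^3 + 9*x^2 + 27*x + 27

Expanding det(x·I − A) (e.g. by cofactor expansion or by noting that A is similar to its Jordan form J, which has the same characteristic polynomial as A) gives
  χ_A(x) = x^3 + 9*x^2 + 27*x + 27
which factors as (x + 3)^3. The eigenvalues (with algebraic multiplicities) are λ = -3 with multiplicity 3.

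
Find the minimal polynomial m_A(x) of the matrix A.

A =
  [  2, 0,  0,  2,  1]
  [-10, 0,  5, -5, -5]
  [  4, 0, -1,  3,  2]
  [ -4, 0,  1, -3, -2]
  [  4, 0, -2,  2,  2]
x^2

The characteristic polynomial is χ_A(x) = x^5, so the eigenvalues are known. The minimal polynomial is
  m_A(x) = Π_λ (x − λ)^{k_λ}
where k_λ is the size of the *largest* Jordan block for λ (equivalently, the smallest k with (A − λI)^k v = 0 for every generalised eigenvector v of λ).

  λ = 0: largest Jordan block has size 2, contributing (x − 0)^2

So m_A(x) = x^2 = x^2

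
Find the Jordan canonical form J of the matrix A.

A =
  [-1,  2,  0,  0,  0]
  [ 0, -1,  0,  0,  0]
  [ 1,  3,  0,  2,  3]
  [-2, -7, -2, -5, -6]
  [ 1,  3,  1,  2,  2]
J_2(-1) ⊕ J_2(-1) ⊕ J_1(-1)

The characteristic polynomial is
  det(x·I − A) = x^5 + 5*x^4 + 10*x^3 + 10*x^2 + 5*x + 1 = (x + 1)^5

Eigenvalues and multiplicities (the geometric multiplicity of λ is n − rank(A − λI), which equals the number of Jordan blocks for λ):
  λ = -1: algebraic multiplicity = 5, geometric multiplicity = 3

Determining the block sizes for each eigenvalue:
  λ = -1: with am = 5 and gm = 3, the partition is not yet determined (e.g. several partitions of 5 into 3 parts exist). Let N = A − (-1)·I. Computing rank(N^1) = 2, rank(N^2) = 0; the number of blocks of size ≥ j is rank(N^{j−1}) − rank(N^j), giving [3, 2]. So we have 2 block(s) of size 2, 1 block(s) of size 1 → block sizes [2, 2, 1]

Assembling the blocks gives a Jordan form
J =
  [-1,  1,  0,  0,  0]
  [ 0, -1,  0,  0,  0]
  [ 0,  0, -1,  1,  0]
  [ 0,  0,  0, -1,  0]
  [ 0,  0,  0,  0, -1]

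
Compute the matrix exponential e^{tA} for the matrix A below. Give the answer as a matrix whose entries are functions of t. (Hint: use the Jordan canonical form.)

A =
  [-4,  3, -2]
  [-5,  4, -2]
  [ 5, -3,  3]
e^{tA} =
  [-5*t*exp(t) + exp(t), 3*t*exp(t), -2*t*exp(t)]
  [-5*t*exp(t), 3*t*exp(t) + exp(t), -2*t*exp(t)]
  [5*t*exp(t), -3*t*exp(t), 2*t*exp(t) + exp(t)]

Strategy: write A = P · J · P⁻¹ where J is a Jordan canonical form, so e^{tA} = P · e^{tJ} · P⁻¹, and e^{tJ} can be computed block-by-block.

A has Jordan form
J =
  [1, 1, 0]
  [0, 1, 0]
  [0, 0, 1]
(up to reordering of blocks).

Per-block formulas:
  For a 2×2 Jordan block J_2(1): exp(t · J_2(1)) = e^(1t)·(I + t·N), where N is the 2×2 nilpotent shift.
  For a 1×1 block at λ = 1: exp(t · [1]) = [e^(1t)].

After assembling e^{tJ} and conjugating by P, we get:

e^{tA} =
  [-5*t*exp(t) + exp(t), 3*t*exp(t), -2*t*exp(t)]
  [-5*t*exp(t), 3*t*exp(t) + exp(t), -2*t*exp(t)]
  [5*t*exp(t), -3*t*exp(t), 2*t*exp(t) + exp(t)]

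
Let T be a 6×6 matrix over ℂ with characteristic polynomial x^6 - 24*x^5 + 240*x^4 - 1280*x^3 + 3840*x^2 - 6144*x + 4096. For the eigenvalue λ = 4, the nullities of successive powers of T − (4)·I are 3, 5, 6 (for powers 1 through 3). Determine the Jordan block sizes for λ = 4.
Block sizes for λ = 4: [3, 2, 1]

From the dimensions of kernels of powers, the number of Jordan blocks of size at least j is d_j − d_{j−1} where d_j = dim ker(N^j) (with d_0 = 0). Computing the differences gives [3, 2, 1].
The number of blocks of size exactly k is (#blocks of size ≥ k) − (#blocks of size ≥ k + 1), so the partition is: 1 block(s) of size 1, 1 block(s) of size 2, 1 block(s) of size 3.
In nonincreasing order the block sizes are [3, 2, 1].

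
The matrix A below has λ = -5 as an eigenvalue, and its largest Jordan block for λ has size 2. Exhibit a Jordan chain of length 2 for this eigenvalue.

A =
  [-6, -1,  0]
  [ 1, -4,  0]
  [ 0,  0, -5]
A Jordan chain for λ = -5 of length 2:
v_1 = (-1, 1, 0)ᵀ
v_2 = (1, 0, 0)ᵀ

Let N = A − (-5)·I. We want v_2 with N^2 v_2 = 0 but N^1 v_2 ≠ 0; then v_{j-1} := N · v_j for j = 2, …, 2.

Pick v_2 = (1, 0, 0)ᵀ.
Then v_1 = N · v_2 = (-1, 1, 0)ᵀ.

Sanity check: (A − (-5)·I) v_1 = (0, 0, 0)ᵀ = 0. ✓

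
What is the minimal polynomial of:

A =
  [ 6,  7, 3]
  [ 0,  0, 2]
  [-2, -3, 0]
x^3 - 6*x^2 + 12*x - 8

The characteristic polynomial is χ_A(x) = (x - 2)^3, so the eigenvalues are known. The minimal polynomial is
  m_A(x) = Π_λ (x − λ)^{k_λ}
where k_λ is the size of the *largest* Jordan block for λ (equivalently, the smallest k with (A − λI)^k v = 0 for every generalised eigenvector v of λ).

  λ = 2: largest Jordan block has size 3, contributing (x − 2)^3

So m_A(x) = (x - 2)^3 = x^3 - 6*x^2 + 12*x - 8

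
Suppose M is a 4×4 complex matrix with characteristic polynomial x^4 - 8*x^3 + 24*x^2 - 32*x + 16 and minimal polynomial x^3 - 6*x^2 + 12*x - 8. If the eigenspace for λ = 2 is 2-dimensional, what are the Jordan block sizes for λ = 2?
Block sizes for λ = 2: [3, 1]

Step 1 — from the characteristic polynomial, algebraic multiplicity of λ = 2 is 4. From dim ker(M − (2)·I) = 2, there are exactly 2 Jordan blocks for λ = 2.
Step 2 — from the minimal polynomial, the factor (x − 2)^3 tells us the largest block for λ = 2 has size 3.
Step 3 — with total size 4, 2 blocks, and largest block 3, the block sizes (in nonincreasing order) are [3, 1].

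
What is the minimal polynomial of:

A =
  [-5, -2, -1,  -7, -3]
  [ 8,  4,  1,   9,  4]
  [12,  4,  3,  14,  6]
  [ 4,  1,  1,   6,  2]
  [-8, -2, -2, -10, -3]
x^3 - 3*x^2 + 3*x - 1

The characteristic polynomial is χ_A(x) = (x - 1)^5, so the eigenvalues are known. The minimal polynomial is
  m_A(x) = Π_λ (x − λ)^{k_λ}
where k_λ is the size of the *largest* Jordan block for λ (equivalently, the smallest k with (A − λI)^k v = 0 for every generalised eigenvector v of λ).

  λ = 1: largest Jordan block has size 3, contributing (x − 1)^3

So m_A(x) = (x - 1)^3 = x^3 - 3*x^2 + 3*x - 1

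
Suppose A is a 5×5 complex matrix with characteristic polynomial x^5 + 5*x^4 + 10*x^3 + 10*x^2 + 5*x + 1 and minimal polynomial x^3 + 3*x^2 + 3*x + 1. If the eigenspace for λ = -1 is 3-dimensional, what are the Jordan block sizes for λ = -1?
Block sizes for λ = -1: [3, 1, 1]

Step 1 — from the characteristic polynomial, algebraic multiplicity of λ = -1 is 5. From dim ker(A − (-1)·I) = 3, there are exactly 3 Jordan blocks for λ = -1.
Step 2 — from the minimal polynomial, the factor (x + 1)^3 tells us the largest block for λ = -1 has size 3.
Step 3 — with total size 5, 3 blocks, and largest block 3, the block sizes (in nonincreasing order) are [3, 1, 1].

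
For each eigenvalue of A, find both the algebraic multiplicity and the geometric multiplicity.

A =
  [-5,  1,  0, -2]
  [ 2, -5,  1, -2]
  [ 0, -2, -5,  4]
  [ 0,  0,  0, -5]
λ = -5: alg = 4, geom = 2

Step 1 — factor the characteristic polynomial to read off the algebraic multiplicities:
  χ_A(x) = (x + 5)^4

Step 2 — compute geometric multiplicities via the rank-nullity identity g(λ) = n − rank(A − λI):
  rank(A − (-5)·I) = 2, so dim ker(A − (-5)·I) = n − 2 = 2

Summary:
  λ = -5: algebraic multiplicity = 4, geometric multiplicity = 2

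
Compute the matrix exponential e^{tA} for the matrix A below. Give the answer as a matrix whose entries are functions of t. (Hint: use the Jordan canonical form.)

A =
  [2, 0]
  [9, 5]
e^{tA} =
  [exp(2*t), 0]
  [3*exp(5*t) - 3*exp(2*t), exp(5*t)]

Strategy: write A = P · J · P⁻¹ where J is a Jordan canonical form, so e^{tA} = P · e^{tJ} · P⁻¹, and e^{tJ} can be computed block-by-block.

A has Jordan form
J =
  [2, 0]
  [0, 5]
(up to reordering of blocks).

Per-block formulas:
  For a 1×1 block at λ = 5: exp(t · [5]) = [e^(5t)].
  For a 1×1 block at λ = 2: exp(t · [2]) = [e^(2t)].

After assembling e^{tJ} and conjugating by P, we get:

e^{tA} =
  [exp(2*t), 0]
  [3*exp(5*t) - 3*exp(2*t), exp(5*t)]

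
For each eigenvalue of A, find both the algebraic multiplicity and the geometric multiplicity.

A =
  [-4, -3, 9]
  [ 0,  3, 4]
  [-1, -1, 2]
λ = -1: alg = 1, geom = 1; λ = 1: alg = 2, geom = 1

Step 1 — factor the characteristic polynomial to read off the algebraic multiplicities:
  χ_A(x) = (x - 1)^2*(x + 1)

Step 2 — compute geometric multiplicities via the rank-nullity identity g(λ) = n − rank(A − λI):
  rank(A − (-1)·I) = 2, so dim ker(A − (-1)·I) = n − 2 = 1
  rank(A − (1)·I) = 2, so dim ker(A − (1)·I) = n − 2 = 1

Summary:
  λ = -1: algebraic multiplicity = 1, geometric multiplicity = 1
  λ = 1: algebraic multiplicity = 2, geometric multiplicity = 1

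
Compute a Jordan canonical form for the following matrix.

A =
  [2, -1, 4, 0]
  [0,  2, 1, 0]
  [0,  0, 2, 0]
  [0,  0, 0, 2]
J_3(2) ⊕ J_1(2)

The characteristic polynomial is
  det(x·I − A) = x^4 - 8*x^3 + 24*x^2 - 32*x + 16 = (x - 2)^4

Eigenvalues and multiplicities (the geometric multiplicity of λ is n − rank(A − λI), which equals the number of Jordan blocks for λ):
  λ = 2: algebraic multiplicity = 4, geometric multiplicity = 2

Determining the block sizes for each eigenvalue:
  λ = 2: with am = 4 and gm = 2, the partition is not yet determined (e.g. several partitions of 4 into 2 parts exist). Let N = A − (2)·I. Computing rank(N^1) = 2, rank(N^2) = 1, rank(N^3) = 0; the number of blocks of size ≥ j is rank(N^{j−1}) − rank(N^j), giving [2, 1, 1]. So we have 1 block(s) of size 3, 1 block(s) of size 1 → block sizes [3, 1]

Assembling the blocks gives a Jordan form
J =
  [2, 1, 0, 0]
  [0, 2, 1, 0]
  [0, 0, 2, 0]
  [0, 0, 0, 2]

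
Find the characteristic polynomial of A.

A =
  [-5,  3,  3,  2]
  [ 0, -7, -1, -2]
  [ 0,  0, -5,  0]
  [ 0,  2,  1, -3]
x^4 + 20*x^3 + 150*x^2 + 500*x + 625

Expanding det(x·I − A) (e.g. by cofactor expansion or by noting that A is similar to its Jordan form J, which has the same characteristic polynomial as A) gives
  χ_A(x) = x^4 + 20*x^3 + 150*x^2 + 500*x + 625
which factors as (x + 5)^4. The eigenvalues (with algebraic multiplicities) are λ = -5 with multiplicity 4.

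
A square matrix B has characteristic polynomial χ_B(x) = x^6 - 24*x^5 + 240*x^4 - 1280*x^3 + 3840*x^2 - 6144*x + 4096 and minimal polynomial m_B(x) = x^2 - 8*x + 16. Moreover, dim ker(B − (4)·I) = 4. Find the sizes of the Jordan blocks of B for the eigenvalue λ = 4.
Block sizes for λ = 4: [2, 2, 1, 1]

Step 1 — from the characteristic polynomial, algebraic multiplicity of λ = 4 is 6. From dim ker(B − (4)·I) = 4, there are exactly 4 Jordan blocks for λ = 4.
Step 2 — from the minimal polynomial, the factor (x − 4)^2 tells us the largest block for λ = 4 has size 2.
Step 3 — with total size 6, 4 blocks, and largest block 2, the block sizes (in nonincreasing order) are [2, 2, 1, 1].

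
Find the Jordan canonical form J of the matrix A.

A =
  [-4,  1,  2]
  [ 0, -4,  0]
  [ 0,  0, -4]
J_2(-4) ⊕ J_1(-4)

The characteristic polynomial is
  det(x·I − A) = x^3 + 12*x^2 + 48*x + 64 = (x + 4)^3

Eigenvalues and multiplicities (the geometric multiplicity of λ is n − rank(A − λI), which equals the number of Jordan blocks for λ):
  λ = -4: algebraic multiplicity = 3, geometric multiplicity = 2

Determining the block sizes for each eigenvalue:
  λ = -4: 2 blocks summing to 3 forces exactly one block of size 2 and the rest size 1 → block sizes [2, 1]

Assembling the blocks gives a Jordan form
J =
  [-4,  1,  0]
  [ 0, -4,  0]
  [ 0,  0, -4]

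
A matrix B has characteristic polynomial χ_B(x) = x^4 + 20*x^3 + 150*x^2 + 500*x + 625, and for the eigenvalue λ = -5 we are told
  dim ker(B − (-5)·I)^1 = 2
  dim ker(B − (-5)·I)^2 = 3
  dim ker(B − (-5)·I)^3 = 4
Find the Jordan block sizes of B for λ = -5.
Block sizes for λ = -5: [3, 1]

From the dimensions of kernels of powers, the number of Jordan blocks of size at least j is d_j − d_{j−1} where d_j = dim ker(N^j) (with d_0 = 0). Computing the differences gives [2, 1, 1].
The number of blocks of size exactly k is (#blocks of size ≥ k) − (#blocks of size ≥ k + 1), so the partition is: 1 block(s) of size 1, 1 block(s) of size 3.
In nonincreasing order the block sizes are [3, 1].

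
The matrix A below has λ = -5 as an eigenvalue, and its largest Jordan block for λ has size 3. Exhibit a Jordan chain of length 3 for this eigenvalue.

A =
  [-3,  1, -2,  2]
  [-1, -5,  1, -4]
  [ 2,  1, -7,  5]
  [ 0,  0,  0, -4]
A Jordan chain for λ = -5 of length 3:
v_1 = (-1, 0, -1, 0)ᵀ
v_2 = (2, -1, 2, 0)ᵀ
v_3 = (1, 0, 0, 0)ᵀ

Let N = A − (-5)·I. We want v_3 with N^3 v_3 = 0 but N^2 v_3 ≠ 0; then v_{j-1} := N · v_j for j = 3, …, 2.

Pick v_3 = (1, 0, 0, 0)ᵀ.
Then v_2 = N · v_3 = (2, -1, 2, 0)ᵀ.
Then v_1 = N · v_2 = (-1, 0, -1, 0)ᵀ.

Sanity check: (A − (-5)·I) v_1 = (0, 0, 0, 0)ᵀ = 0. ✓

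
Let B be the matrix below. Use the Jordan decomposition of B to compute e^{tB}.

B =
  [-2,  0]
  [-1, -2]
e^{tB} =
  [exp(-2*t), 0]
  [-t*exp(-2*t), exp(-2*t)]

Strategy: write B = P · J · P⁻¹ where J is a Jordan canonical form, so e^{tB} = P · e^{tJ} · P⁻¹, and e^{tJ} can be computed block-by-block.

B has Jordan form
J =
  [-2,  1]
  [ 0, -2]
(up to reordering of blocks).

Per-block formulas:
  For a 2×2 Jordan block J_2(-2): exp(t · J_2(-2)) = e^(-2t)·(I + t·N), where N is the 2×2 nilpotent shift.

After assembling e^{tJ} and conjugating by P, we get:

e^{tB} =
  [exp(-2*t), 0]
  [-t*exp(-2*t), exp(-2*t)]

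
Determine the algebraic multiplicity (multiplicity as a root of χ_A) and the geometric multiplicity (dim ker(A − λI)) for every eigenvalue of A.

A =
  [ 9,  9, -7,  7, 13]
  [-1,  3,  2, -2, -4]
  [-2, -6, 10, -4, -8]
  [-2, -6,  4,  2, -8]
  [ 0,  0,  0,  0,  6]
λ = 6: alg = 5, geom = 3

Step 1 — factor the characteristic polynomial to read off the algebraic multiplicities:
  χ_A(x) = (x - 6)^5

Step 2 — compute geometric multiplicities via the rank-nullity identity g(λ) = n − rank(A − λI):
  rank(A − (6)·I) = 2, so dim ker(A − (6)·I) = n − 2 = 3

Summary:
  λ = 6: algebraic multiplicity = 5, geometric multiplicity = 3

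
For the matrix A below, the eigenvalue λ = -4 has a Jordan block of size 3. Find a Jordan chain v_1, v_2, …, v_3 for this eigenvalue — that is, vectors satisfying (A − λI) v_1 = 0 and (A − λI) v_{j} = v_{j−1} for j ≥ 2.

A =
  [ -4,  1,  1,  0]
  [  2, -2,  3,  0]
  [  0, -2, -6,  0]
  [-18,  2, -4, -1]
A Jordan chain for λ = -4 of length 3:
v_1 = (-1, -2, 2, -2)ᵀ
v_2 = (-3, -7, 6, -6)ᵀ
v_3 = (1, 0, -3, 0)ᵀ

Let N = A − (-4)·I. We want v_3 with N^3 v_3 = 0 but N^2 v_3 ≠ 0; then v_{j-1} := N · v_j for j = 3, …, 2.

Pick v_3 = (1, 0, -3, 0)ᵀ.
Then v_2 = N · v_3 = (-3, -7, 6, -6)ᵀ.
Then v_1 = N · v_2 = (-1, -2, 2, -2)ᵀ.

Sanity check: (A − (-4)·I) v_1 = (0, 0, 0, 0)ᵀ = 0. ✓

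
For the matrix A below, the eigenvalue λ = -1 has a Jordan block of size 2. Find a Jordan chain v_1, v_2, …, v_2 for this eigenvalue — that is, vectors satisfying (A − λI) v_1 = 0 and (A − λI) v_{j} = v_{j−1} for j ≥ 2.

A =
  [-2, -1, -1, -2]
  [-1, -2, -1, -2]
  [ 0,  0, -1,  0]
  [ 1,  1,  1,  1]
A Jordan chain for λ = -1 of length 2:
v_1 = (-1, -1, 0, 1)ᵀ
v_2 = (1, 0, 0, 0)ᵀ

Let N = A − (-1)·I. We want v_2 with N^2 v_2 = 0 but N^1 v_2 ≠ 0; then v_{j-1} := N · v_j for j = 2, …, 2.

Pick v_2 = (1, 0, 0, 0)ᵀ.
Then v_1 = N · v_2 = (-1, -1, 0, 1)ᵀ.

Sanity check: (A − (-1)·I) v_1 = (0, 0, 0, 0)ᵀ = 0. ✓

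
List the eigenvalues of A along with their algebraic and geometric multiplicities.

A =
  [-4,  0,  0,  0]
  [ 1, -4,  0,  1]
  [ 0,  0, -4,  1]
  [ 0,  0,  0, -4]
λ = -4: alg = 4, geom = 2

Step 1 — factor the characteristic polynomial to read off the algebraic multiplicities:
  χ_A(x) = (x + 4)^4

Step 2 — compute geometric multiplicities via the rank-nullity identity g(λ) = n − rank(A − λI):
  rank(A − (-4)·I) = 2, so dim ker(A − (-4)·I) = n − 2 = 2

Summary:
  λ = -4: algebraic multiplicity = 4, geometric multiplicity = 2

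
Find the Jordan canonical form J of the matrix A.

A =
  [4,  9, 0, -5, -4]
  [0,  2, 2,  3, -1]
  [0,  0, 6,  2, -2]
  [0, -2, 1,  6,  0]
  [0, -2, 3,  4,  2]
J_3(4) ⊕ J_2(4)

The characteristic polynomial is
  det(x·I − A) = x^5 - 20*x^4 + 160*x^3 - 640*x^2 + 1280*x - 1024 = (x - 4)^5

Eigenvalues and multiplicities (the geometric multiplicity of λ is n − rank(A − λI), which equals the number of Jordan blocks for λ):
  λ = 4: algebraic multiplicity = 5, geometric multiplicity = 2

Determining the block sizes for each eigenvalue:
  λ = 4: with am = 5 and gm = 2, the partition is not yet determined (e.g. several partitions of 5 into 2 parts exist). Let N = A − (4)·I. Computing rank(N^1) = 3, rank(N^2) = 1, rank(N^3) = 0; the number of blocks of size ≥ j is rank(N^{j−1}) − rank(N^j), giving [2, 2, 1]. So we have 1 block(s) of size 3, 1 block(s) of size 2 → block sizes [3, 2]

Assembling the blocks gives a Jordan form
J =
  [4, 1, 0, 0, 0]
  [0, 4, 1, 0, 0]
  [0, 0, 4, 0, 0]
  [0, 0, 0, 4, 1]
  [0, 0, 0, 0, 4]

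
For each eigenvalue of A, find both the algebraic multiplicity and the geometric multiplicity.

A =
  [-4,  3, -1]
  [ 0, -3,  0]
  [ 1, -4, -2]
λ = -3: alg = 3, geom = 1

Step 1 — factor the characteristic polynomial to read off the algebraic multiplicities:
  χ_A(x) = (x + 3)^3

Step 2 — compute geometric multiplicities via the rank-nullity identity g(λ) = n − rank(A − λI):
  rank(A − (-3)·I) = 2, so dim ker(A − (-3)·I) = n − 2 = 1

Summary:
  λ = -3: algebraic multiplicity = 3, geometric multiplicity = 1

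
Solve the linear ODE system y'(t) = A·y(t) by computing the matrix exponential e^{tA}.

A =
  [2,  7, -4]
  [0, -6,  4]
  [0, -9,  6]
e^{tA} =
  [exp(2*t), 3*t + 2*exp(2*t) - 2, -2*t - exp(2*t) + 1]
  [0, 1 - 6*t, 4*t]
  [0, -9*t, 6*t + 1]

Strategy: write A = P · J · P⁻¹ where J is a Jordan canonical form, so e^{tA} = P · e^{tJ} · P⁻¹, and e^{tJ} can be computed block-by-block.

A has Jordan form
J =
  [0, 1, 0]
  [0, 0, 0]
  [0, 0, 2]
(up to reordering of blocks).

Per-block formulas:
  For a 2×2 Jordan block J_2(0): exp(t · J_2(0)) = e^(0t)·(I + t·N), where N is the 2×2 nilpotent shift.
  For a 1×1 block at λ = 2: exp(t · [2]) = [e^(2t)].

After assembling e^{tJ} and conjugating by P, we get:

e^{tA} =
  [exp(2*t), 3*t + 2*exp(2*t) - 2, -2*t - exp(2*t) + 1]
  [0, 1 - 6*t, 4*t]
  [0, -9*t, 6*t + 1]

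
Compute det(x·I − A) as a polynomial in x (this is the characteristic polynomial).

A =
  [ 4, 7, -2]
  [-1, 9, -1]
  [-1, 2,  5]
x^3 - 18*x^2 + 108*x - 216

Expanding det(x·I − A) (e.g. by cofactor expansion or by noting that A is similar to its Jordan form J, which has the same characteristic polynomial as A) gives
  χ_A(x) = x^3 - 18*x^2 + 108*x - 216
which factors as (x - 6)^3. The eigenvalues (with algebraic multiplicities) are λ = 6 with multiplicity 3.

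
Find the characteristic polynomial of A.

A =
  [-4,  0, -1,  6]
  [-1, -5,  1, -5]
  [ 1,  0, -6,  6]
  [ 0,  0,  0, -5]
x^4 + 20*x^3 + 150*x^2 + 500*x + 625

Expanding det(x·I − A) (e.g. by cofactor expansion or by noting that A is similar to its Jordan form J, which has the same characteristic polynomial as A) gives
  χ_A(x) = x^4 + 20*x^3 + 150*x^2 + 500*x + 625
which factors as (x + 5)^4. The eigenvalues (with algebraic multiplicities) are λ = -5 with multiplicity 4.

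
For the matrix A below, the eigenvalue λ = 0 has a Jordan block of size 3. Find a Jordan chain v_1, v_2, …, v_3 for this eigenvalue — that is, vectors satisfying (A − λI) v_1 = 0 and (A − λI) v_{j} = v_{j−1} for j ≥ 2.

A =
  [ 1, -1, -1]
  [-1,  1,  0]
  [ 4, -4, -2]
A Jordan chain for λ = 0 of length 3:
v_1 = (-2, -2, 0)ᵀ
v_2 = (1, -1, 4)ᵀ
v_3 = (1, 0, 0)ᵀ

Let N = A − (0)·I. We want v_3 with N^3 v_3 = 0 but N^2 v_3 ≠ 0; then v_{j-1} := N · v_j for j = 3, …, 2.

Pick v_3 = (1, 0, 0)ᵀ.
Then v_2 = N · v_3 = (1, -1, 4)ᵀ.
Then v_1 = N · v_2 = (-2, -2, 0)ᵀ.

Sanity check: (A − (0)·I) v_1 = (0, 0, 0)ᵀ = 0. ✓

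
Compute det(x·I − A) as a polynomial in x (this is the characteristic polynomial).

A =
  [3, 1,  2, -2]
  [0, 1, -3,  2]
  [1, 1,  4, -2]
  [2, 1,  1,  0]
x^4 - 8*x^3 + 24*x^2 - 32*x + 16

Expanding det(x·I − A) (e.g. by cofactor expansion or by noting that A is similar to its Jordan form J, which has the same characteristic polynomial as A) gives
  χ_A(x) = x^4 - 8*x^3 + 24*x^2 - 32*x + 16
which factors as (x - 2)^4. The eigenvalues (with algebraic multiplicities) are λ = 2 with multiplicity 4.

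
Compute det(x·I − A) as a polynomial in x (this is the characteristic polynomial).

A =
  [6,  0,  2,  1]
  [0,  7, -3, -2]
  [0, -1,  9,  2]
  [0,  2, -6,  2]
x^4 - 24*x^3 + 216*x^2 - 864*x + 1296

Expanding det(x·I − A) (e.g. by cofactor expansion or by noting that A is similar to its Jordan form J, which has the same characteristic polynomial as A) gives
  χ_A(x) = x^4 - 24*x^3 + 216*x^2 - 864*x + 1296
which factors as (x - 6)^4. The eigenvalues (with algebraic multiplicities) are λ = 6 with multiplicity 4.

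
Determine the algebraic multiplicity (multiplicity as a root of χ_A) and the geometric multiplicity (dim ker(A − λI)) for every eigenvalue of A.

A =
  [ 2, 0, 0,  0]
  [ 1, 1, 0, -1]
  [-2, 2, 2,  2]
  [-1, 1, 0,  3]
λ = 2: alg = 4, geom = 3

Step 1 — factor the characteristic polynomial to read off the algebraic multiplicities:
  χ_A(x) = (x - 2)^4

Step 2 — compute geometric multiplicities via the rank-nullity identity g(λ) = n − rank(A − λI):
  rank(A − (2)·I) = 1, so dim ker(A − (2)·I) = n − 1 = 3

Summary:
  λ = 2: algebraic multiplicity = 4, geometric multiplicity = 3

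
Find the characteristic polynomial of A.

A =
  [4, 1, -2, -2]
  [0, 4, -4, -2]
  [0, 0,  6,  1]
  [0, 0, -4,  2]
x^4 - 16*x^3 + 96*x^2 - 256*x + 256

Expanding det(x·I − A) (e.g. by cofactor expansion or by noting that A is similar to its Jordan form J, which has the same characteristic polynomial as A) gives
  χ_A(x) = x^4 - 16*x^3 + 96*x^2 - 256*x + 256
which factors as (x - 4)^4. The eigenvalues (with algebraic multiplicities) are λ = 4 with multiplicity 4.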